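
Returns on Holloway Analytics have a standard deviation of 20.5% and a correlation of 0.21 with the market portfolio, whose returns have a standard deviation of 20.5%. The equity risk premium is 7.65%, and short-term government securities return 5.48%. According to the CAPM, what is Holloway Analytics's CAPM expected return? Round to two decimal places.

7.09%

β = ρ × σ_i / σ_m = 0.21 × 20.5% / 20.5% = 0.2100
E(R) = 5.48% + 0.2100 × 7.65% = 7.09%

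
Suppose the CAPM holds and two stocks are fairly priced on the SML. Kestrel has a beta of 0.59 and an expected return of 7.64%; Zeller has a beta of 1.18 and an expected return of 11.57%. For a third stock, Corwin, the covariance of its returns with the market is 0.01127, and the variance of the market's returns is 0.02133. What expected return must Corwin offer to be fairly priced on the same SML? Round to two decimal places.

7.23%

MRP = (11.57% − 7.64%) / (1.18 − 0.59) = 6.6610%
R_f = 7.64% − 0.59 × 6.6610% = 3.7100%
β_Corwin = Cov / Var(R_m) = 0.01127 / 0.02133 = 0.5284
E(R_Corwin) = R_f + β × MRP = 3.7100% + 0.5284 × 6.6610% = 7.23%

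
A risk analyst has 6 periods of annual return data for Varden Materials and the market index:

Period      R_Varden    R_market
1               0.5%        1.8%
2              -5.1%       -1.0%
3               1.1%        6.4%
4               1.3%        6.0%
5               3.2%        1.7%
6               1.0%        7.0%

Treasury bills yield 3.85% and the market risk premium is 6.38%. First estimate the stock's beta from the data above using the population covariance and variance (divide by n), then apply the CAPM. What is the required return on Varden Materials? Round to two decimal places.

6.97%

Mean R_i = (0.5 − 5.1 + 1.1 + 1.3 + 3.2 + 1.0) / 6 = 0.3333%
Mean R_m = (1.8 − 1.0 + 6.4 + 6.0 + 1.7 + 7.0) / 6 = 3.6500%
Σ(R_i − R̄_i)(R_m − R̄_m) = 25.9800  ⇒  Cov = 25.9800 / 6 = 4.3300
Σ(R_m − R̄_m)² = 53.1550  ⇒  Var(R_m) = 53.1550 / 6 = 8.8592
β = Cov / Var(R_m) = 4.3300 / 8.8592 = 0.4888
E(R) = R_f + β × MRP = 3.85% + 0.4888 × 6.38% = 6.97%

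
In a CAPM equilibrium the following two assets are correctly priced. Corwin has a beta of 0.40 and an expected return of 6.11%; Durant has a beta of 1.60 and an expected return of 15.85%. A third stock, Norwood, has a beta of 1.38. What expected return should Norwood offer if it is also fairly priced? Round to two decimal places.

14.06%

MRP (SML slope) = (15.85% − 6.11%) / (1.60 − 0.40) = 9.74% / 1.20 = 8.1167%
R_f (intercept) = 6.11% − 0.40 × 8.1167% = 2.8633%
E(R_Norwood) = R_f + β × MRP = 2.8633% + 1.38 × 8.1167% = 14.06%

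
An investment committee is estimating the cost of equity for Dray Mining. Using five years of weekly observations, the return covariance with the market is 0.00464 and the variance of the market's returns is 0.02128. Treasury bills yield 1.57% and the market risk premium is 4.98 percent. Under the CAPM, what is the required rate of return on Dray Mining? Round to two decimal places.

β = Cov(R_i, R_m) / Var(R_m) = 0.00464 / 0.02128 = 0.2180
E(R) = R_f + β × MRP = 1.57% + 0.2180 × 4.98% = 2.66%

2.66%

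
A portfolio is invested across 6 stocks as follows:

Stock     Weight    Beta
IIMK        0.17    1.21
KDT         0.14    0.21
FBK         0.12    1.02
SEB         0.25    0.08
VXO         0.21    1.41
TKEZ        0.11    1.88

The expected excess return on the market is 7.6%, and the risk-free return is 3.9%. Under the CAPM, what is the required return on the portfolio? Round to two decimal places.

β_P = Σ w_i β_i = 0.17×1.21 + 0.14×0.21 + 0.12×1.02 + 0.25×0.08 + 0.21×1.41 + 0.11×1.88 = 0.8804
E(R_P) = R_f + β_P × MRP = 3.9% + 0.8804 × 7.6% = 10.59%

10.59%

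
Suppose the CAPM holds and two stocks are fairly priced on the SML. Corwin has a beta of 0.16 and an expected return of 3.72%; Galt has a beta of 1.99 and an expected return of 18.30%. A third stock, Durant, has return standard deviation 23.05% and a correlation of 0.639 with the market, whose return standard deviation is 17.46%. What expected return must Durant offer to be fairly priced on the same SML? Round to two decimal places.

9.17%

MRP = (18.30% − 3.72%) / (1.99 − 0.16) = 7.9672%
R_f = 3.72% − 0.16 × 7.9672% = 2.4452%
β_Durant = ρ·σ_i/σ_m = 0.639 × 23.05 / 17.46 = 0.8436
E(R_Durant) = R_f + β × MRP = 2.4452% + 0.8436 × 7.9672% = 9.17%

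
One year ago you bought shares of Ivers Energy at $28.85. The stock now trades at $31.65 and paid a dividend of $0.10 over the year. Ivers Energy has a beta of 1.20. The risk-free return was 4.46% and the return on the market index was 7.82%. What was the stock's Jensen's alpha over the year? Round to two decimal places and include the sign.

+1.56%

Realised HPR = (P1 + D1 − P0) / P0 = (31.65 + 0.10 − 28.85) / 28.85 = 2.90 / 28.85 = 10.0520%
MRP = 7.82% − 4.46% = 3.36%
CAPM required = R_f + β·MRP = 4.46% + 1.20 × 3.36% = 8.4920%
α = realised − required = 10.0520% − 8.4920% = +1.56%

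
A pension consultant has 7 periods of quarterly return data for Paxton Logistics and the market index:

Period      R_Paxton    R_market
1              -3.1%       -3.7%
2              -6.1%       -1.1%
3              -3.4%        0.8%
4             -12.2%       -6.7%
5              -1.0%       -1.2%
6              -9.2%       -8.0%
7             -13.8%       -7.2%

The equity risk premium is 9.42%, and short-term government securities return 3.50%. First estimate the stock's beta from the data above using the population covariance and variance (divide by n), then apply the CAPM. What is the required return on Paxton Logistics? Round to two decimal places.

Mean R_i = (-3.1 − 6.1 − 3.4 − 12.2 − 1.0 − 9.2 − 13.8) / 7 = -6.9714%
Mean R_m = (-3.7 − 1.1 + 0.8 − 6.7 − 1.2 − 8.0 − 7.2) / 7 = -3.8714%
Σ(R_i − R̄_i)(R_m − R̄_m) = 82.4343  ⇒  Cov = 82.4343 / 7 = 11.7763
Σ(R_m − R̄_m)² = 72.7943  ⇒  Var(R_m) = 72.7943 / 7 = 10.3992
β = Cov / Var(R_m) = 11.7763 / 10.3992 = 1.1324
E(R) = R_f + β × MRP = 3.50% + 1.1324 × 9.42% = 14.17%

14.17%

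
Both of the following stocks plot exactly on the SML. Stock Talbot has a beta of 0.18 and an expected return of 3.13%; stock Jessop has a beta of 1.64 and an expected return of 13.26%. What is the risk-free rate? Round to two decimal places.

1.88%

Both satisfy E(R) = R_f + β·MRP, so the slope of the SML is
MRP = (13.26% − 3.13%) / (1.64 − 0.18) = 10.13% / 1.46 = 6.9384%
R_f = E(R_Talbot) − β_Talbot·MRP = 3.13% − 0.18 × 6.9384% = 1.8811%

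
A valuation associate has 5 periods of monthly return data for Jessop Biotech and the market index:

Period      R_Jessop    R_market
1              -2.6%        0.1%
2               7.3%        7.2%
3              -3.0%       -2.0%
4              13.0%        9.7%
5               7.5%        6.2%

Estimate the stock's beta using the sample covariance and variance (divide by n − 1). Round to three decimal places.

1.389

Mean R_i = (-2.6 + 7.3 − 3.0 + 13.0 + 7.5) / 5 = 4.4400%
Mean R_m = (0.1 + 7.2 − 2.0 + 9.7 + 6.2) / 5 = 4.2400%
Σ(R_i − R̄_i)(R_m − R̄_m) = 136.7720  ⇒  Cov = 136.7720 / 4 = 34.1930
Σ(R_m − R̄_m)² = 98.4920  ⇒  Var(R_m) = 98.4920 / 4 = 24.6230
β = Cov / Var(R_m) = 34.1930 / 24.6230 = 1.3887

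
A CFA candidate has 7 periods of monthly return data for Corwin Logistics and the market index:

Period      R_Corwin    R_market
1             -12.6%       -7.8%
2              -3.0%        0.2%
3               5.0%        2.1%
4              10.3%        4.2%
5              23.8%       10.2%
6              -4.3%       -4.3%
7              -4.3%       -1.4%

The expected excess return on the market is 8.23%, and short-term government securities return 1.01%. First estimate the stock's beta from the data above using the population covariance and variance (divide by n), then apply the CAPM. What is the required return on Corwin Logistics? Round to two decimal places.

17.47%

Mean R_i = (-12.6 − 3.0 + 5.0 + 10.3 + 23.8 − 4.3 − 4.3) / 7 = 2.1286%
Mean R_m = (-7.8 + 0.2 + 2.1 + 4.2 + 10.2 − 4.3 − 1.4) / 7 = 0.4571%
Σ(R_i − R̄_i)(R_m − R̄_m) = 411.8986  ⇒  Cov = 411.8986 / 7 = 58.8427
Σ(R_m − R̄_m)² = 205.9571  ⇒  Var(R_m) = 205.9571 / 7 = 29.4224
β = Cov / Var(R_m) = 58.8427 / 29.4224 = 1.9999
E(R) = R_f + β × MRP = 1.01% + 1.9999 × 8.23% = 17.47%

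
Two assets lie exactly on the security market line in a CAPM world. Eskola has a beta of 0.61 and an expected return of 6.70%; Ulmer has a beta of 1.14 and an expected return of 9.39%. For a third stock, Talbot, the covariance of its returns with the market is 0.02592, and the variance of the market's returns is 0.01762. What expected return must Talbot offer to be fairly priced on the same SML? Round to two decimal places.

MRP = (9.39% − 6.70%) / (1.14 − 0.61) = 5.0755%
R_f = 6.70% − 0.61 × 5.0755% = 3.6039%
β_Talbot = Cov / Var(R_m) = 0.02592 / 0.01762 = 1.4711
E(R_Talbot) = R_f + β × MRP = 3.6039% + 1.4711 × 5.0755% = 11.07%

11.07%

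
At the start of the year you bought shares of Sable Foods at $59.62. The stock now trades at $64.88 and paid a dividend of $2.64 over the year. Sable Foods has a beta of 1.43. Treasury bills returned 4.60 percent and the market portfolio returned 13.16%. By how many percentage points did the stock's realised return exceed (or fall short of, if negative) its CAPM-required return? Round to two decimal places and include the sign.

Realised HPR = (P1 + D1 − P0) / P0 = (64.88 + 2.64 − 59.62) / 59.62 = 7.90 / 59.62 = 13.2506%
MRP = 13.16% − 4.60% = 8.56%
CAPM required = R_f + β·MRP = 4.60% + 1.43 × 8.56% = 16.8408%
α = realised − required = 13.2506% − 16.8408% = -3.59%

-3.59%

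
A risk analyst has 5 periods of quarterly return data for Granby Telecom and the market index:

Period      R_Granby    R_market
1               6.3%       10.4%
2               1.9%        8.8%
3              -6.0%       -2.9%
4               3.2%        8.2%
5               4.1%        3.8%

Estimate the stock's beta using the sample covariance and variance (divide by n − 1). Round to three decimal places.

Mean R_i = (6.3 + 1.9 − 6.0 + 3.2 + 4.1) / 5 = 1.9000%
Mean R_m = (10.4 + 8.8 − 2.9 + 8.2 + 3.8) / 5 = 5.6600%
Σ(R_i − R̄_i)(R_m − R̄_m) = 87.6900  ⇒  Cov = 87.6900 / 4 = 21.9225
Σ(R_m − R̄_m)² = 115.5120  ⇒  Var(R_m) = 115.5120 / 4 = 28.8780
β = Cov / Var(R_m) = 21.9225 / 28.8780 = 0.7591

0.759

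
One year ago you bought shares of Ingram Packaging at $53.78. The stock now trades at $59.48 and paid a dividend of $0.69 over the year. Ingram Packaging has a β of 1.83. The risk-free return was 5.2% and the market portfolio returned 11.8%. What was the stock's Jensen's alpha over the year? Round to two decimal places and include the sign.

-5.40%

Realised HPR = (P1 + D1 − P0) / P0 = (59.48 + 0.69 − 53.78) / 53.78 = 6.39 / 53.78 = 11.8817%
MRP = 11.8% − 5.2% = 6.60%
CAPM required = R_f + β·MRP = 5.2% + 1.83 × 6.6% = 17.2780%
α = realised − required = 11.8817% − 17.2780% = -5.40%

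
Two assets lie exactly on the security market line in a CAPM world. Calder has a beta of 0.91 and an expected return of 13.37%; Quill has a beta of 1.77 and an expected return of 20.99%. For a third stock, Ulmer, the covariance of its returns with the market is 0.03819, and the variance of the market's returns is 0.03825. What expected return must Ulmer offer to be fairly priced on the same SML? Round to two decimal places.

MRP = (20.99% − 13.37%) / (1.77 − 0.91) = 8.8605%
R_f = 13.37% − 0.91 × 8.8605% = 5.3069%
β_Ulmer = Cov / Var(R_m) = 0.03819 / 0.03825 = 0.9984
E(R_Ulmer) = R_f + β × MRP = 5.3069% + 0.9984 × 8.8605% = 14.15%

14.15%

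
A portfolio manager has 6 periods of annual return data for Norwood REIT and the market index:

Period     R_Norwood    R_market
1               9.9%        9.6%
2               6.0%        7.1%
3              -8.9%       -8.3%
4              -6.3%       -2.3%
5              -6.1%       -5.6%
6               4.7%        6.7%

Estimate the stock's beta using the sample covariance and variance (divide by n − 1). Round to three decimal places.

1.029

Mean R_i = (9.9 + 6.0 − 8.9 − 6.3 − 6.1 + 4.7) / 6 = -0.1167%
Mean R_m = (9.6 + 7.1 − 8.3 − 2.3 − 5.6 + 6.7) / 6 = 1.2000%
Σ(R_i − R̄_i)(R_m − R̄_m) = 292.4900  ⇒  Cov = 292.4900 / 5 = 58.4980
Σ(R_m − R̄_m)² = 284.3600  ⇒  Var(R_m) = 284.3600 / 5 = 56.8720
β = Cov / Var(R_m) = 58.4980 / 56.8720 = 1.0286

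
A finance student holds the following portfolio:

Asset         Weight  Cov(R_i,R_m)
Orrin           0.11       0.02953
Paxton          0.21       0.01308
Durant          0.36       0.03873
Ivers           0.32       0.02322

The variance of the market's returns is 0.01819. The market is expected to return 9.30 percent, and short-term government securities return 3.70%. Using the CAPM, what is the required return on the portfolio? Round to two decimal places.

β_Orrin = 0.02953 / 0.01819 = 1.6234
β_Paxton = 0.01308 / 0.01819 = 0.7191
β_Durant = 0.03873 / 0.01819 = 2.1292
β_Ivers = 0.02322 / 0.01819 = 1.2765
β_P = Σ w_i β_i = 0.11×1.6234 + 0.21×0.7191 + 0.36×2.1292 + 0.32×1.2765 = 1.5046
MRP = 9.30% − 3.70% = 5.60%
E(R_P) = R_f + β_P × MRP = 3.70% + 1.5046 × 5.60% = 12.13%

12.13%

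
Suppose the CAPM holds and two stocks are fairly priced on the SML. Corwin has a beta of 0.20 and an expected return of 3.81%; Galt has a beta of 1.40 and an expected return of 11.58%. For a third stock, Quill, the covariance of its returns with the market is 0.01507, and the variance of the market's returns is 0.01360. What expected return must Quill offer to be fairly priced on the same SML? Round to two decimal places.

9.69%

MRP = (11.58% − 3.81%) / (1.40 − 0.20) = 6.4750%
R_f = 3.81% − 0.20 × 6.4750% = 2.5150%
β_Quill = Cov / Var(R_m) = 0.01507 / 0.01360 = 1.1081
E(R_Quill) = R_f + β × MRP = 2.5150% + 1.1081 × 6.4750% = 9.69%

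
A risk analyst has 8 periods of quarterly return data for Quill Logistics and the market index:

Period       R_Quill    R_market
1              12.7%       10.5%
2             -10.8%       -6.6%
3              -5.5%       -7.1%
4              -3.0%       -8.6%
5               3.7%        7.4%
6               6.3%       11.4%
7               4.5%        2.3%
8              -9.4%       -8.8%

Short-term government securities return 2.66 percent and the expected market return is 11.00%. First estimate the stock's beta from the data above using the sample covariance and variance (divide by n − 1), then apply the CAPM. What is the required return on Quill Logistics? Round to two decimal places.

Mean R_i = (12.7 − 10.8 − 5.5 − 3.0 + 3.7 + 6.3 + 4.5 − 9.4) / 8 = -0.1875%
Mean R_m = (10.5 − 6.6 − 7.1 − 8.6 + 7.4 + 11.4 + 2.3 − 8.8) / 8 = 0.0625%
Σ(R_i − R̄_i)(R_m − R̄_m) = 461.8438  ⇒  Cov = 461.8438 / 7 = 65.9777
Σ(R_m − R̄_m)² = 545.5988  ⇒  Var(R_m) = 545.5988 / 7 = 77.9427
β = Cov / Var(R_m) = 65.9777 / 77.9427 = 0.8465
MRP = 11.00% − 2.66% = 8.34%
E(R) = R_f + β × MRP = 2.66% + 0.8465 × 8.34% = 9.72%

9.72%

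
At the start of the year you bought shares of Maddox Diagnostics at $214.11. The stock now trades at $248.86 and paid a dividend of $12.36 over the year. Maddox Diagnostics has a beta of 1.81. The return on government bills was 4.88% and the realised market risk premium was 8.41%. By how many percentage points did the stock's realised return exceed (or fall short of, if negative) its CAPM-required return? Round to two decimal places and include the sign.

+1.90%

Realised HPR = (P1 + D1 − P0) / P0 = (248.86 + 12.36 − 214.11) / 214.11 = 47.11 / 214.11 = 22.0027%
CAPM required = R_f + β·MRP = 4.88% + 1.81 × 8.41% = 20.1021%
α = realised − required = 22.0027% − 20.1021% = +1.90%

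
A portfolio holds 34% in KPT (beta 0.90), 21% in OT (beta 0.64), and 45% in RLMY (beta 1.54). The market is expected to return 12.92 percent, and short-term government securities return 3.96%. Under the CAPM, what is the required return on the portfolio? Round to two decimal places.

β_P = Σ w_i β_i = 0.34×0.90 + 0.21×0.64 + 0.45×1.54 = 1.1334
MRP = 12.92% − 3.96% = 8.96%
E(R_P) = R_f + β_P × MRP = 3.96% + 1.1334 × 8.96% = 14.12%

14.12%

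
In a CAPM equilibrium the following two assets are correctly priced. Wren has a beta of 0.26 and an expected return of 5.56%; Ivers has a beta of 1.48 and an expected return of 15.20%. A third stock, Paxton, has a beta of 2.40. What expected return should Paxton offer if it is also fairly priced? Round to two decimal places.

MRP (SML slope) = (15.20% − 5.56%) / (1.48 − 0.26) = 9.64% / 1.22 = 7.9016%
R_f (intercept) = 5.56% − 0.26 × 7.9016% = 3.5056%
E(R_Paxton) = R_f + β × MRP = 3.5056% + 2.40 × 7.9016% = 22.47%

22.47%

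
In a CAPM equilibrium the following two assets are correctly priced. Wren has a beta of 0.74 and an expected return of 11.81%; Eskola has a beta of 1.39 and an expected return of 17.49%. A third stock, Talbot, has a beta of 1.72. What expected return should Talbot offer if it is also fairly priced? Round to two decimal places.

MRP (SML slope) = (17.49% − 11.81%) / (1.39 − 0.74) = 5.68% / 0.65 = 8.7385%
R_f (intercept) = 11.81% − 0.74 × 8.7385% = 5.3435%
E(R_Talbot) = R_f + β × MRP = 5.3435% + 1.72 × 8.7385% = 20.37%

20.37%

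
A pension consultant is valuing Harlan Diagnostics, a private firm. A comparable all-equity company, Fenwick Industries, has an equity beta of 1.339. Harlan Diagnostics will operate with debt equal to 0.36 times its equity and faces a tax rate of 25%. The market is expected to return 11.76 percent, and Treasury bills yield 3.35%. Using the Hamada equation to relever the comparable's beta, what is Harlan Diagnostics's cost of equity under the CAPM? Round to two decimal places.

17.65%

β_L = β_U × [1 + (1 − t)(D/E)] = 1.339 × [1 + (1 − 0.25) × 0.36]
    = 1.339 × [1 + 0.75 × 0.36] = 1.339 × 1.2700 = 1.7005
MRP = 11.76% − 3.35% = 8.41%
E(R) = R_f + β_L × MRP = 3.35% + 1.7005 × 8.41% = 17.65%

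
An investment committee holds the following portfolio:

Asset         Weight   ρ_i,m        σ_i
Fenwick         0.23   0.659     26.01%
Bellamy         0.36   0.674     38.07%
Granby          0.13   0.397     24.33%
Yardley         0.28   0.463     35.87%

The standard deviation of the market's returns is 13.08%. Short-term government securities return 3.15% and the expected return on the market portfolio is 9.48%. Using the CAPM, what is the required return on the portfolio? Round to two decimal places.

12.39%

β_Fenwick = 0.659 × 26.01% / 13.08% = 1.3104
β_Bellamy = 0.674 × 38.07% / 13.08% = 1.9617
β_Granby = 0.397 × 24.33% / 13.08% = 0.7385
β_Yardley = 0.463 × 35.87% / 13.08% = 1.2697
β_P = Σ w_i β_i = 0.23×1.3104 + 0.36×1.9617 + 0.13×0.7385 + 0.28×1.2697 = 1.4591
MRP = 9.48% − 3.15% = 6.33%
E(R_P) = R_f + β_P × MRP = 3.15% + 1.4591 × 6.33% = 12.39%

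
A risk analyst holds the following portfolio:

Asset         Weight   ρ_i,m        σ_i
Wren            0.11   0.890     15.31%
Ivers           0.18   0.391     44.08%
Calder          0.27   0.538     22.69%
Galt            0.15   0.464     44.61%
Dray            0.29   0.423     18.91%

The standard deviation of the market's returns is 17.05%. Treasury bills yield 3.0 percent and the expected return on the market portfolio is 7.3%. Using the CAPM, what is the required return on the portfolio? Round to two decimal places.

β_Wren = 0.890 × 15.31% / 17.05% = 0.7992
β_Ivers = 0.391 × 44.08% / 17.05% = 1.0109
β_Calder = 0.538 × 22.69% / 17.05% = 0.7160
β_Galt = 0.464 × 44.61% / 17.05% = 1.2140
β_Dray = 0.423 × 18.91% / 17.05% = 0.4691
β_P = Σ w_i β_i = 0.11×0.7992 + 0.18×1.0109 + 0.27×0.7160 + 0.15×1.2140 + 0.29×0.4691 = 0.7813
MRP = 7.3% − 3.0% = 4.30%
E(R_P) = R_f + β_P × MRP = 3.0% + 0.7813 × 4.3% = 6.36%

6.36%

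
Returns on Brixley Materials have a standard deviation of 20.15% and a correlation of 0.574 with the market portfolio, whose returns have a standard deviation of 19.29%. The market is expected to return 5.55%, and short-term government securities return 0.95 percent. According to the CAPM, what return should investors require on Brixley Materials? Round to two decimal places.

3.71%

β = ρ × σ_i / σ_m = 0.574 × 20.15% / 19.29% = 0.5996
MRP = 5.55% − 0.95% = 4.60%
E(R) = 0.95% + 0.5996 × 4.60% = 3.71%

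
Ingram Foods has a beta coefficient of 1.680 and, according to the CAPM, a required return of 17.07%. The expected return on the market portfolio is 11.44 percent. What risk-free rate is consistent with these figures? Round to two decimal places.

3.16%

E(R) = R_f + β(E(R_m) − R_f) = R_f(1 − β) + β·E(R_m)
17.07% = R_f × (1 − 1.680) + 1.680 × 11.44%
17.07% = R_f × -0.680 + 19.21920%
R_f = (17.07% − 19.21920%) / -0.680 = 3.16%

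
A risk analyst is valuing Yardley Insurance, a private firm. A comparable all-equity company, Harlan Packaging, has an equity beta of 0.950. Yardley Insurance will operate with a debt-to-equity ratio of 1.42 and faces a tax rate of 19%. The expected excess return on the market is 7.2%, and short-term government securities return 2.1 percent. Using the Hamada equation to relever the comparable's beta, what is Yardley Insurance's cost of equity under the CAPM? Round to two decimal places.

β_L = β_U × [1 + (1 − t)(D/E)] = 0.950 × [1 + (1 − 0.19) × 1.42]
    = 0.950 × [1 + 0.81 × 1.42] = 0.950 × 2.1502 = 2.0427
E(R) = R_f + β_L × MRP = 2.1% + 2.0427 × 7.2% = 16.81%

16.81%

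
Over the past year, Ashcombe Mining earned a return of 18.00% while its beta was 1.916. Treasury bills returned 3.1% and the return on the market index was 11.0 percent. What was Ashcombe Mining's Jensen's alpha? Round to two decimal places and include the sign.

Market excess return = 11.0% − 3.1% = 7.90%
CAPM benchmark = R_f + β(R_m − R_f) = 3.1% + 1.916 × 7.9% = 18.2364%
α = actual − benchmark = 18.00% − 18.2364% = -0.24%

-0.24%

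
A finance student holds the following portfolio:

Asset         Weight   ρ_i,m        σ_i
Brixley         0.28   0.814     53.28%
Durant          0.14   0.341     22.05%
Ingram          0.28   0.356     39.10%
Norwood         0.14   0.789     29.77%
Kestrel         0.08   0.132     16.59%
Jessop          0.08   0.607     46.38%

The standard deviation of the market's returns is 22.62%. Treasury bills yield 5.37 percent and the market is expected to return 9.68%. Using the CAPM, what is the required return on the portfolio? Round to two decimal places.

β_Brixley = 0.814 × 53.28% / 22.62% = 1.9173
β_Durant = 0.341 × 22.05% / 22.62% = 0.3324
β_Ingram = 0.356 × 39.10% / 22.62% = 0.6154
β_Norwood = 0.789 × 29.77% / 22.62% = 1.0384
β_Kestrel = 0.132 × 16.59% / 22.62% = 0.0968
β_Jessop = 0.607 × 46.38% / 22.62% = 1.2446
β_P = Σ w_i β_i = 0.28×1.9173 + 0.14×0.3324 + 0.28×0.6154 + 0.14×1.0384 + 0.08×0.0968 + 0.08×1.2446 = 1.0084
MRP = 9.68% − 5.37% = 4.31%
E(R_P) = R_f + β_P × MRP = 5.37% + 1.0084 × 4.31% = 9.72%

9.72%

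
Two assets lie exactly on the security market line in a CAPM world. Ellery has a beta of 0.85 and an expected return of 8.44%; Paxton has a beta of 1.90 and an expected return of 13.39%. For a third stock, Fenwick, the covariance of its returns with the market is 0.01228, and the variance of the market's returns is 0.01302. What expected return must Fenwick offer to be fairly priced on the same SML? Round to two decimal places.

8.88%

MRP = (13.39% − 8.44%) / (1.90 − 0.85) = 4.7143%
R_f = 8.44% − 0.85 × 4.7143% = 4.4328%
β_Fenwick = Cov / Var(R_m) = 0.01228 / 0.01302 = 0.9432
E(R_Fenwick) = R_f + β × MRP = 4.4328% + 0.9432 × 4.7143% = 8.88%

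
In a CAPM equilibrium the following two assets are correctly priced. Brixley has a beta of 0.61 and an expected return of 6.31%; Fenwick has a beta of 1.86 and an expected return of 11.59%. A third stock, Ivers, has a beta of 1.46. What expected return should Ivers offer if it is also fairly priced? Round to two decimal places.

9.90%

MRP (SML slope) = (11.59% − 6.31%) / (1.86 − 0.61) = 5.28% / 1.25 = 4.2240%
R_f (intercept) = 6.31% − 0.61 × 4.2240% = 3.7334%
E(R_Ivers) = R_f + β × MRP = 3.7334% + 1.46 × 4.2240% = 9.90%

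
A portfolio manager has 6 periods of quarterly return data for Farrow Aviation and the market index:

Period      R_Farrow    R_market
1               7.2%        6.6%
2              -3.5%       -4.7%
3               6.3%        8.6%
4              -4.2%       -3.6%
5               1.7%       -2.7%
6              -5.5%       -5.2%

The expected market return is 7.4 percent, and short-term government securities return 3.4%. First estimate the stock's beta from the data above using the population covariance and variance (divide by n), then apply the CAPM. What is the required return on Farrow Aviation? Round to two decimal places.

6.78%

Mean R_i = (7.2 − 3.5 + 6.3 − 4.2 + 1.7 − 5.5) / 6 = 0.3333%
Mean R_m = (6.6 − 4.7 + 8.6 − 3.6 − 2.7 − 5.2) / 6 = -0.1667%
Σ(R_i − R̄_i)(R_m − R̄_m) = 157.6133  ⇒  Cov = 157.6133 / 6 = 26.2689
Σ(R_m − R̄_m)² = 186.7333  ⇒  Var(R_m) = 186.7333 / 6 = 31.1222
β = Cov / Var(R_m) = 26.2689 / 31.1222 = 0.8441
MRP = 7.4% − 3.4% = 4.00%
E(R) = R_f + β × MRP = 3.4% + 0.8441 × 4.0% = 6.78%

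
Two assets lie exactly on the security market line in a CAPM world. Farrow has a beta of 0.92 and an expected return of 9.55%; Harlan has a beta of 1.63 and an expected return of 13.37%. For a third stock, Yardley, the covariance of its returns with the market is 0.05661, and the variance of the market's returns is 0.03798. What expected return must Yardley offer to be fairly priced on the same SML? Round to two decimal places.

MRP = (13.37% − 9.55%) / (1.63 − 0.92) = 5.3803%
R_f = 9.55% − 0.92 × 5.3803% = 4.6001%
β_Yardley = Cov / Var(R_m) = 0.05661 / 0.03798 = 1.4905
E(R_Yardley) = R_f + β × MRP = 4.6001% + 1.4905 × 5.3803% = 12.62%

12.62%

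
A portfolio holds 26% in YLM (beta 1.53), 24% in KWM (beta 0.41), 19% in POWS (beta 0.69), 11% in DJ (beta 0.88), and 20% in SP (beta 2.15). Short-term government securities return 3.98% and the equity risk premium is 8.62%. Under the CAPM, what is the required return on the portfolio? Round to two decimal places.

13.93%

β_P = Σ w_i β_i = 0.26×1.53 + 0.24×0.41 + 0.19×0.69 + 0.11×0.88 + 0.20×2.15 = 1.1541
E(R_P) = R_f + β_P × MRP = 3.98% + 1.1541 × 8.62% = 13.93%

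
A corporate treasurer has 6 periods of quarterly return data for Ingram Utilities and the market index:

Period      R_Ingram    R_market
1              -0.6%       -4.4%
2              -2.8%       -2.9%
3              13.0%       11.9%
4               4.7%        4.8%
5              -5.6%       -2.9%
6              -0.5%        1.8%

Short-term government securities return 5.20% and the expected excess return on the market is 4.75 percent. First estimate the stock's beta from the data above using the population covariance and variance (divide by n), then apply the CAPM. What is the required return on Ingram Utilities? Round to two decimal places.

Mean R_i = (-0.6 − 2.8 + 13.0 + 4.7 − 5.6 − 0.5) / 6 = 1.3667%
Mean R_m = (-4.4 − 2.9 + 11.9 + 4.8 − 2.9 + 1.8) / 6 = 1.3833%
Σ(R_i − R̄_i)(R_m − R̄_m) = 192.0167  ⇒  Cov = 192.0167 / 6 = 32.0028
Σ(R_m − R̄_m)² = 192.5883  ⇒  Var(R_m) = 192.5883 / 6 = 32.0981
β = Cov / Var(R_m) = 32.0028 / 32.0981 = 0.9970
E(R) = R_f + β × MRP = 5.20% + 0.9970 × 4.75% = 9.94%

9.94%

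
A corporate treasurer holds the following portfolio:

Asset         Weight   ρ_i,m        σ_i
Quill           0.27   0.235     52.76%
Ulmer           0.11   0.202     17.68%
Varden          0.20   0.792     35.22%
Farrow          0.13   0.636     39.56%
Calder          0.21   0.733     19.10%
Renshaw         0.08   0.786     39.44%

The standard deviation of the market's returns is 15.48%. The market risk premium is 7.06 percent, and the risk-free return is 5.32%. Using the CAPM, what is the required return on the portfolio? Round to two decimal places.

13.53%

β_Quill = 0.235 × 52.76% / 15.48% = 0.8009
β_Ulmer = 0.202 × 17.68% / 15.48% = 0.2307
β_Varden = 0.792 × 35.22% / 15.48% = 1.8020
β_Farrow = 0.636 × 39.56% / 15.48% = 1.6253
β_Calder = 0.733 × 19.10% / 15.48% = 0.9044
β_Renshaw = 0.786 × 39.44% / 15.48% = 2.0026
β_P = Σ w_i β_i = 0.27×0.8009 + 0.11×0.2307 + 0.20×1.8020 + 0.13×1.6253 + 0.21×0.9044 + 0.08×2.0026 = 1.1634
E(R_P) = R_f + β_P × MRP = 5.32% + 1.1634 × 7.06% = 13.53%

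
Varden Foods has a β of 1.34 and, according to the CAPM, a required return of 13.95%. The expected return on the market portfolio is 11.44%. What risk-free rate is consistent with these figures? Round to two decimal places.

4.06%

E(R) = R_f + β(E(R_m) − R_f) = R_f(1 − β) + β·E(R_m)
13.95% = R_f × (1 − 1.34) + 1.34 × 11.44%
13.95% = R_f × -0.34 + 15.3296%
R_f = (13.95% − 15.3296%) / -0.34 = 4.06%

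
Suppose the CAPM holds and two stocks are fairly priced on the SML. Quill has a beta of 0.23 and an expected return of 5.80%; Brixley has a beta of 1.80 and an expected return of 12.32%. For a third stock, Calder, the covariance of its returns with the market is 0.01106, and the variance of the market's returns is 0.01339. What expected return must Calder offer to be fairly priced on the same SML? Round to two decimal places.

8.28%

MRP = (12.32% − 5.80%) / (1.80 − 0.23) = 4.1529%
R_f = 5.80% − 0.23 × 4.1529% = 4.8448%
β_Calder = Cov / Var(R_m) = 0.01106 / 0.01339 = 0.8260
E(R_Calder) = R_f + β × MRP = 4.8448% + 0.8260 × 4.1529% = 8.28%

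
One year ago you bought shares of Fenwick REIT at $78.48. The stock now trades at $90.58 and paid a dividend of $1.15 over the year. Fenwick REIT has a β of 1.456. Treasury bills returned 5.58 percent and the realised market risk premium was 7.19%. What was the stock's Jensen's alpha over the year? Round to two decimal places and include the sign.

Realised HPR = (P1 + D1 − P0) / P0 = (90.58 + 1.15 − 78.48) / 78.48 = 13.25 / 78.48 = 16.8833%
CAPM required = R_f + β·MRP = 5.58% + 1.456 × 7.19% = 16.04864%
α = realised − required = 16.8833% − 16.04864% = +0.83%

+0.83%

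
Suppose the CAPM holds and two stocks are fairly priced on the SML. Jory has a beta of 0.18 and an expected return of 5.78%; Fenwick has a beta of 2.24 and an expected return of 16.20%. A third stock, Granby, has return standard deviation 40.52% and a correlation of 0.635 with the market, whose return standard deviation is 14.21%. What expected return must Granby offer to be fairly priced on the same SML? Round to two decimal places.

MRP = (16.20% − 5.78%) / (2.24 − 0.18) = 5.0583%
R_f = 5.78% − 0.18 × 5.0583% = 4.8695%
β_Granby = ρ·σ_i/σ_m = 0.635 × 40.52 / 14.21 = 1.8107
E(R_Granby) = R_f + β × MRP = 4.8695% + 1.8107 × 5.0583% = 14.03%

14.03%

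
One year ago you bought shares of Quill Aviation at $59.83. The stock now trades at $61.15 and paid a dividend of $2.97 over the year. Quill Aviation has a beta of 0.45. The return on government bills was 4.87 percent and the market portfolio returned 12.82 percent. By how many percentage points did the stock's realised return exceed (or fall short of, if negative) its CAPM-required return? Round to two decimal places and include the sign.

-1.28%

Realised HPR = (P1 + D1 − P0) / P0 = (61.15 + 2.97 − 59.83) / 59.83 = 4.29 / 59.83 = 7.1703%
MRP = 12.82% − 4.87% = 7.95%
CAPM required = R_f + β·MRP = 4.87% + 0.45 × 7.95% = 8.4475%
α = realised − required = 7.1703% − 8.4475% = -1.28%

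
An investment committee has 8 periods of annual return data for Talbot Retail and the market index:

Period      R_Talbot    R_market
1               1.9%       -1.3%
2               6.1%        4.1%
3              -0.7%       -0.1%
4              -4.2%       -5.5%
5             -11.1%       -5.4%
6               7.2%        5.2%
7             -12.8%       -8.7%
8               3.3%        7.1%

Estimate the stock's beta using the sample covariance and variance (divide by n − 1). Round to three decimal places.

1.191

Mean R_i = (1.9 + 6.1 − 0.7 − 4.2 − 11.1 + 7.2 − 12.8 + 3.3) / 8 = -1.2875%
Mean R_m = (-1.3 + 4.1 − 0.1 − 5.5 − 5.4 + 5.2 − 8.7 + 7.1) / 8 = -0.5750%
Σ(R_i − R̄_i)(R_m − R̄_m) = 271.9575  ⇒  Cov = 271.9575 / 7 = 38.8511
Σ(R_m − R̄_m)² = 228.4150  ⇒  Var(R_m) = 228.4150 / 7 = 32.6307
β = Cov / Var(R_m) = 38.8511 / 32.6307 = 1.1906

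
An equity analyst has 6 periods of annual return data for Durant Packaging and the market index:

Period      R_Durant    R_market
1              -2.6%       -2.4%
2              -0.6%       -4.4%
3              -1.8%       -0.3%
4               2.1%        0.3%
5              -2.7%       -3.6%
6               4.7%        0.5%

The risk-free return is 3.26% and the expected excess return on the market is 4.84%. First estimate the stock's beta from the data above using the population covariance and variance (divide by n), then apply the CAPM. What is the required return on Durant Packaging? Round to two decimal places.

Mean R_i = (-2.6 − 0.6 − 1.8 + 2.1 − 2.7 + 4.7) / 6 = -0.1500%
Mean R_m = (-2.4 − 4.4 − 0.3 + 0.3 − 3.6 + 0.5) / 6 = -1.6500%
Σ(R_i − R̄_i)(R_m − R̄_m) = 20.6350  ⇒  Cov = 20.6350 / 6 = 3.4392
Σ(R_m − R̄_m)² = 22.1750  ⇒  Var(R_m) = 22.1750 / 6 = 3.6958
β = Cov / Var(R_m) = 3.4392 / 3.6958 = 0.9306
E(R) = R_f + β × MRP = 3.26% + 0.9306 × 4.84% = 7.76%

7.76%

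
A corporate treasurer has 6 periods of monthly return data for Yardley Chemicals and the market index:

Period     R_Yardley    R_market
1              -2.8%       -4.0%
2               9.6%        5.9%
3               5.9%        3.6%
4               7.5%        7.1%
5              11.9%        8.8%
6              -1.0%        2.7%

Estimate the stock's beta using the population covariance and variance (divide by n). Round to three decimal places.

Mean R_i = (-2.8 + 9.6 + 5.9 + 7.5 + 11.9 − 1.0) / 6 = 5.1833%
Mean R_m = (-4.0 + 5.9 + 3.6 + 7.1 + 8.8 + 2.7) / 6 = 4.0167%
Σ(R_i − R̄_i)(R_m − R̄_m) = 119.4317  ⇒  Cov = 119.4317 / 6 = 19.9053
Σ(R_m − R̄_m)² = 102.1083  ⇒  Var(R_m) = 102.1083 / 6 = 17.0181
β = Cov / Var(R_m) = 19.9053 / 17.0181 = 1.1697

1.170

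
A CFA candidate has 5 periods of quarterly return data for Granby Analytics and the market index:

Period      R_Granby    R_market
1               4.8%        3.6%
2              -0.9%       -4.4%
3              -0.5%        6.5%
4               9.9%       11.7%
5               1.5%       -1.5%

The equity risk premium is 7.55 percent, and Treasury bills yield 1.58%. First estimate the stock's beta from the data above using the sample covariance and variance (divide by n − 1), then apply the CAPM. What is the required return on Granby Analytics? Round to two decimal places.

Mean R_i = (4.8 − 0.9 − 0.5 + 9.9 + 1.5) / 5 = 2.9600%
Mean R_m = (3.6 − 4.4 + 6.5 + 11.7 − 1.5) / 5 = 3.1800%
Σ(R_i − R̄_i)(R_m − R̄_m) = 84.5060  ⇒  Cov = 84.5060 / 4 = 21.1265
Σ(R_m − R̄_m)² = 163.1480  ⇒  Var(R_m) = 163.1480 / 4 = 40.7870
β = Cov / Var(R_m) = 21.1265 / 40.7870 = 0.5180
E(R) = R_f + β × MRP = 1.58% + 0.5180 × 7.55% = 5.49%

5.49%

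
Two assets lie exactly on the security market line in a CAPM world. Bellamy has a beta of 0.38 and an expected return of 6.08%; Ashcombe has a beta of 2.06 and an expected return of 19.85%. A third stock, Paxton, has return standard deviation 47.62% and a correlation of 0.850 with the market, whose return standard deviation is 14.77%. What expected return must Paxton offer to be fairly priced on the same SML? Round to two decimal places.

25.43%

MRP = (19.85% − 6.08%) / (2.06 − 0.38) = 8.1964%
R_f = 6.08% − 0.38 × 8.1964% = 2.9654%
β_Paxton = ρ·σ_i/σ_m = 0.850 × 47.62 / 14.77 = 2.7405
E(R_Paxton) = R_f + β × MRP = 2.9654% + 2.7405 × 8.1964% = 25.43%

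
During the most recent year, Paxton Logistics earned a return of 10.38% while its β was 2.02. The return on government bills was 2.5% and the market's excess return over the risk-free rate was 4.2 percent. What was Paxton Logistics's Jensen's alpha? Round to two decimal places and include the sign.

CAPM benchmark = R_f + β(R_m − R_f) = 2.5% + 2.02 × 4.2% = 10.9840%
α = actual − benchmark = 10.38% − 10.9840% = -0.60%

-0.60%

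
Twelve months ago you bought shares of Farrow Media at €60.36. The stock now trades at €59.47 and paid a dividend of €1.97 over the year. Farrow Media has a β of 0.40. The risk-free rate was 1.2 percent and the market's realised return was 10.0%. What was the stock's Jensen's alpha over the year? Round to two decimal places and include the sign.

Realised HPR = (P1 + D1 − P0) / P0 = (59.47 + 1.97 − 60.36) / 60.36 = 1.08 / 60.36 = 1.7893%
MRP = 10.0% − 1.2% = 8.80%
CAPM required = R_f + β·MRP = 1.2% + 0.40 × 8.8% = 4.7200%
α = realised − required = 1.7893% − 4.7200% = -2.93%

-2.93%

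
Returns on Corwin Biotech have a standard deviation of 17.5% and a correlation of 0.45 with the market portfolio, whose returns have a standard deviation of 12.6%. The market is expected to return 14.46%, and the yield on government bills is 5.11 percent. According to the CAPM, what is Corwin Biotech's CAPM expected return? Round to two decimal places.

10.95%

β = ρ × σ_i / σ_m = 0.45 × 17.5% / 12.6% = 0.6250
MRP = 14.46% − 5.11% = 9.35%
E(R) = 5.11% + 0.6250 × 9.35% = 10.95%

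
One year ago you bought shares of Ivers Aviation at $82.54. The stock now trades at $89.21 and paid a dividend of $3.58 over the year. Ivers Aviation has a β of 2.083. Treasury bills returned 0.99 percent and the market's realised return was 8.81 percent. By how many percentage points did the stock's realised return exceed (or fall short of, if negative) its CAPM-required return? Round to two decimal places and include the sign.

Realised HPR = (P1 + D1 − P0) / P0 = (89.21 + 3.58 − 82.54) / 82.54 = 10.25 / 82.54 = 12.4182%
MRP = 8.81% − 0.99% = 7.82%
CAPM required = R_f + β·MRP = 0.99% + 2.083 × 7.82% = 17.27906%
α = realised − required = 12.4182% − 17.27906% = -4.86%

-4.86%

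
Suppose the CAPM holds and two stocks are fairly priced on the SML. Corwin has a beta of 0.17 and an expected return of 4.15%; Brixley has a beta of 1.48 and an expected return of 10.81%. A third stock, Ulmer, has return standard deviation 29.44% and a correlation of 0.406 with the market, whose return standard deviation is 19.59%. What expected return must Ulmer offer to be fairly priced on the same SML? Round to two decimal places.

MRP = (10.81% − 4.15%) / (1.48 − 0.17) = 5.0840%
R_f = 4.15% − 0.17 × 5.0840% = 3.2857%
β_Ulmer = ρ·σ_i/σ_m = 0.406 × 29.44 / 19.59 = 0.6101
E(R_Ulmer) = R_f + β × MRP = 3.2857% + 0.6101 × 5.0840% = 6.39%

6.39%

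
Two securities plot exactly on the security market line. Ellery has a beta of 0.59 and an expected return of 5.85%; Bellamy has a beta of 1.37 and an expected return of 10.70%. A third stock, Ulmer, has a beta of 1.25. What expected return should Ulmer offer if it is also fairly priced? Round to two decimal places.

MRP (SML slope) = (10.70% − 5.85%) / (1.37 − 0.59) = 4.85% / 0.78 = 6.2179%
R_f (intercept) = 5.85% − 0.59 × 6.2179% = 2.1814%
E(R_Ulmer) = R_f + β × MRP = 2.1814% + 1.25 × 6.2179% = 9.95%

9.95%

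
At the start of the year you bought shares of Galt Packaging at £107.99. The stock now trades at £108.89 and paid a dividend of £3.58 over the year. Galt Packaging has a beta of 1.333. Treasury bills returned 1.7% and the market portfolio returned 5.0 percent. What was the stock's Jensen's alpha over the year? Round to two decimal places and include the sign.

Realised HPR = (P1 + D1 − P0) / P0 = (108.89 + 3.58 − 107.99) / 107.99 = 4.48 / 107.99 = 4.1485%
MRP = 5.0% − 1.7% = 3.30%
CAPM required = R_f + β·MRP = 1.7% + 1.333 × 3.3% = 6.0989%
α = realised − required = 4.1485% − 6.0989% = -1.95%

-1.95%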